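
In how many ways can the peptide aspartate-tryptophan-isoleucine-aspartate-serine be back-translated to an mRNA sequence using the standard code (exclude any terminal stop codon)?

72

Asp: 2 codons.
Trp: 1 codon.
Ile: 3 codons.
Asp: 2 codons.
Ser: 6 codons.
2 × 1 × 3 × 2 × 6 = 72.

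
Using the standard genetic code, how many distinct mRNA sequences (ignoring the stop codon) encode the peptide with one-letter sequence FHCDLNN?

384

Phe: 2 codons.
His: 2 codons.
Cys: 2 codons.
Asp: 2 codons.
Leu: 6 codons.
Asn: 2 codons.
Asn: 2 codons.
2 × 2 × 2 × 2 × 6 × 2 × 2 = 384.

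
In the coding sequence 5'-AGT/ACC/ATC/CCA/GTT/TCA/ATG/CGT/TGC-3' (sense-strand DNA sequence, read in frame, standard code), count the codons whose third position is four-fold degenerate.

5

Codon 1 AGT (Ser): third position 2-fold.
Codon 2 ACC (Thr): third position 4-fold.
Codon 3 ATC (Ile): third position 3-fold.
Codon 4 CCA (Pro): third position 4-fold.
Codon 5 GTT (Val): third position 4-fold.
Codon 6 TCA (Ser): third position 4-fold.
Codon 7 ATG (Met): third position 1-fold.
Codon 8 CGT (Arg): third position 4-fold.
Codon 9 TGC (Cys): third position 2-fold.
Four-fold degenerate third positions: 5.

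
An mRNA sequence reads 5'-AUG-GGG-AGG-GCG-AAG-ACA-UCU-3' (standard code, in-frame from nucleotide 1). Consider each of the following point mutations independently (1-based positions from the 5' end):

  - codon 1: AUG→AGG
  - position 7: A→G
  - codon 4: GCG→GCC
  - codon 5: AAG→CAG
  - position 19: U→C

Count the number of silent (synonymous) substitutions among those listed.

1

Codon 1: AUG (Met) → AGG (Arg) — missense.
Codon 3: AGG (Arg) → GGG (Gly) — missense.
Codon 4: GCG (Ala) → GCC (Ala) — synonymous.
Codon 5: AAG (Lys) → CAG (Gln) — missense.
Codon 7: UCU (Ser) → CCU (Pro) — missense.
Synonymous: 1 of 5.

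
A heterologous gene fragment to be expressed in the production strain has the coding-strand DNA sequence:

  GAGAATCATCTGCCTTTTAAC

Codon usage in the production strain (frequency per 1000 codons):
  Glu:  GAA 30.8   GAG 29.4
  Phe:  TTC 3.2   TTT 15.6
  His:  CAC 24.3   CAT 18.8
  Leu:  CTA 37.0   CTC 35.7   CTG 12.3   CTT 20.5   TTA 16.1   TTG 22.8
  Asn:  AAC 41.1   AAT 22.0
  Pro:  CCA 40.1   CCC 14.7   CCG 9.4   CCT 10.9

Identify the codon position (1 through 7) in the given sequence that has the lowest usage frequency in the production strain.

Codon 1 GAG (Glu): 29.4 per 1000.
Codon 2 AAT (Asn): 22.0 per 1000.
Codon 3 CAT (His): 18.8 per 1000.
Codon 4 CTG (Leu): 12.3 per 1000.
Codon 5 CCT (Pro): 10.9 per 1000.
Codon 6 TTT (Phe): 15.6 per 1000.
Codon 7 AAC (Asn): 41.1 per 1000.
Lowest frequency is 10.9 at codon 5.

5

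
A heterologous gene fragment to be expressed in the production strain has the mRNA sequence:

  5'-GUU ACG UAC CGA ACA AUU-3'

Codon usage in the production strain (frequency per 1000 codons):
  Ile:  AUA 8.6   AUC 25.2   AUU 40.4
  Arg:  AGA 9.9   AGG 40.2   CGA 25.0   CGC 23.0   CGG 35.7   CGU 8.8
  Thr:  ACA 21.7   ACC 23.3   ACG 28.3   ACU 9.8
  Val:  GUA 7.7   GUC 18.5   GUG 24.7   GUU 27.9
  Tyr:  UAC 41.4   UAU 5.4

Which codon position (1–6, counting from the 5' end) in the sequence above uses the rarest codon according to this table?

Codon 1 GUU (Val): 27.9 per 1000.
Codon 2 ACG (Thr): 28.3 per 1000.
Codon 3 UAC (Tyr): 41.4 per 1000.
Codon 4 CGA (Arg): 25.0 per 1000.
Codon 5 ACA (Thr): 21.7 per 1000.
Codon 6 AUU (Ile): 40.4 per 1000.
Lowest frequency is 21.7 at codon 5.

5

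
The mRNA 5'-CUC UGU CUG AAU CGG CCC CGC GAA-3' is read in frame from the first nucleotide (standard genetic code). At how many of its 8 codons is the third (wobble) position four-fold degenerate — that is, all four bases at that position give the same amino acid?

Codon 1 CUC (Leu): third position 4-fold.
Codon 2 UGU (Cys): third position 2-fold.
Codon 3 CUG (Leu): third position 4-fold.
Codon 4 AAU (Asn): third position 2-fold.
Codon 5 CGG (Arg): third position 4-fold.
Codon 6 CCC (Pro): third position 4-fold.
Codon 7 CGC (Arg): third position 4-fold.
Codon 8 GAA (Glu): third position 2-fold.
Four-fold degenerate third positions: 5.

5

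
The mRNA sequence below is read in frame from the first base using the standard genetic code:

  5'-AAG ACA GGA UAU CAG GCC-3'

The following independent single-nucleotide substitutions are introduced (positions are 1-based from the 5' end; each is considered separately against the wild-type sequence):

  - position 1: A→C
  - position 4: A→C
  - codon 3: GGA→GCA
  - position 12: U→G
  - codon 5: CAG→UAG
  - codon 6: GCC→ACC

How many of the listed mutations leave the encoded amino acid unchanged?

Codon 1: AAG (Lys) → CAG (Gln) — missense.
Codon 2: ACA (Thr) → CCA (Pro) — missense.
Codon 3: GGA (Gly) → GCA (Ala) — missense.
Codon 4: UAU (Tyr) → UAG (Stop) — nonsense.
Codon 5: CAG (Gln) → UAG (Stop) — nonsense.
Codon 6: GCC (Ala) → ACC (Thr) — missense.
Synonymous: 0 of 6.

0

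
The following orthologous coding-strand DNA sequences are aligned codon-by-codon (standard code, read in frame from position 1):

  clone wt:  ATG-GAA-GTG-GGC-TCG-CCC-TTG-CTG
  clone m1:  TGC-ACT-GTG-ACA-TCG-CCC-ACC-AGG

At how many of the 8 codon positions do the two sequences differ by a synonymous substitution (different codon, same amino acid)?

0

Codon 1: ATG Met / TGC Cys — nonsynonymous.
Codon 2: GAA Glu / ACT Thr — nonsynonymous.
Codon 3: GTG Val / GTG Val — identical.
Codon 4: GGC Gly / ACA Thr — nonsynonymous.
Codon 5: TCG Ser / TCG Ser — identical.
Codon 6: CCC Pro / CCC Pro — identical.
Codon 7: TTG Leu / ACC Thr — nonsynonymous.
Codon 8: CTG Leu / AGG Arg — nonsynonymous.
Synonymous differences: 0.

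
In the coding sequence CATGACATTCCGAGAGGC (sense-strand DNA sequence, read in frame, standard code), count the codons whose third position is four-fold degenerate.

Codon 1 CAT (His): third position 2-fold.
Codon 2 GAC (Asp): third position 2-fold.
Codon 3 ATT (Ile): third position 3-fold.
Codon 4 CCG (Pro): third position 4-fold.
Codon 5 AGA (Arg): third position 2-fold.
Codon 6 GGC (Gly): third position 4-fold.
Four-fold degenerate third positions: 2.

2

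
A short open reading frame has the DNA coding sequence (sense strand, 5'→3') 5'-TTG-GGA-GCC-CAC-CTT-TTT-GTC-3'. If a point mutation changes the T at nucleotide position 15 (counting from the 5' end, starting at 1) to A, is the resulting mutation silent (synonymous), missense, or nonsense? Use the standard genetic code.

silent

Position 15 falls in codon 5: CTT → Leu.
After the substitution the codon is CTA → Leu.
Both encode Leu, so the change is synonymous.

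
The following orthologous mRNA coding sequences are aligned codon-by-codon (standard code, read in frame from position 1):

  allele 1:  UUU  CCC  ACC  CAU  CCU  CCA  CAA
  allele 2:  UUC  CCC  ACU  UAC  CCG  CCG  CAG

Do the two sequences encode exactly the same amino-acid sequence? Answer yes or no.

Codon 1: UUU Phe / UUC Phe — synonymous.
Codon 2: CCC Pro / CCC Pro — identical.
Codon 3: ACC Thr / ACU Thr — synonymous.
Codon 4: CAU His / UAC Tyr — nonsynonymous.
Codon 5: CCU Pro / CCG Pro — synonymous.
Codon 6: CCA Pro / CCG Pro — synonymous.
Codon 7: CAA Gln / CAG Gln — synonymous.
Nonsynonymous differences: 1 → different protein.

no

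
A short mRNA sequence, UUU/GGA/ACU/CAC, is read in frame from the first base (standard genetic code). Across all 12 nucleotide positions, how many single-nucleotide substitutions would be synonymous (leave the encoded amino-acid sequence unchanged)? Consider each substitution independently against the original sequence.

Codon 1 (UUU, Phe): 1 synonymous substitution.
Codon 2 (GGA, Gly): 3 synonymous substitutions.
Codon 3 (ACU, Thr): 3 synonymous substitutions.
Codon 4 (CAC, His): 1 synonymous substitution.
Total: 1 + 3 + 3 + 1 = 8.

8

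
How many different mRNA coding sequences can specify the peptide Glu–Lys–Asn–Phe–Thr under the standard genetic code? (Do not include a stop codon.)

64

Glu: 2 codons.
Lys: 2 codons.
Asn: 2 codons.
Phe: 2 codons.
Thr: 4 codons.
2 × 2 × 2 × 2 × 4 = 64.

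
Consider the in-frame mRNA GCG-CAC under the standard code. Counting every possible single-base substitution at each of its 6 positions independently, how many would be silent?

4

Codon 1 (GCG, Ala): 3 synonymous substitutions.
Codon 2 (CAC, His): 1 synonymous substitution.
Total: 3 + 1 = 4.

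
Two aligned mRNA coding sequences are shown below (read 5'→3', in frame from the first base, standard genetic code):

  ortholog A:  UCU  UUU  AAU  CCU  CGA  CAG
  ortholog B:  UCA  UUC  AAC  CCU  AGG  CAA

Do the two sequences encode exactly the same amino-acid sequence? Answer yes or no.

yes

Codon 1: UCU Ser / UCA Ser — synonymous.
Codon 2: UUU Phe / UUC Phe — synonymous.
Codon 3: AAU Asn / AAC Asn — synonymous.
Codon 4: CCU Pro / CCU Pro — identical.
Codon 5: CGA Arg / AGG Arg — synonymous.
Codon 6: CAG Gln / CAA Gln — synonymous.
Nonsynonymous differences: 0 → same protein.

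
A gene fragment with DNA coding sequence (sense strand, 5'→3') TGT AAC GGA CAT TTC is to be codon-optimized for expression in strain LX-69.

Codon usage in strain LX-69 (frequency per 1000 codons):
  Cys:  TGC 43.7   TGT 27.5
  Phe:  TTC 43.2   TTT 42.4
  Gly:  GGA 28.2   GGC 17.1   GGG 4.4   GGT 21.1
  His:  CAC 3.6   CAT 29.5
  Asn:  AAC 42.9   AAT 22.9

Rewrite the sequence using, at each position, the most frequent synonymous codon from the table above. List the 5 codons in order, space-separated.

Codon 1 (Cys): best is TGC at 43.7.
Codon 2 (Asn): best is AAC at 42.9.
Codon 3 (Gly): best is GGA at 28.2.
Codon 4 (His): best is CAT at 29.5.
Codon 5 (Phe): best is TTC at 43.2.

TGC AAC GGA CAT TTC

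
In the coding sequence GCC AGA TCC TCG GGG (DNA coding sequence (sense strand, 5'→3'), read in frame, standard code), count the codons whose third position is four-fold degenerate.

Codon 1 GCC (Ala): third position 4-fold.
Codon 2 AGA (Arg): third position 2-fold.
Codon 3 TCC (Ser): third position 4-fold.
Codon 4 TCG (Ser): third position 4-fold.
Codon 5 GGG (Gly): third position 4-fold.
Four-fold degenerate third positions: 4.

4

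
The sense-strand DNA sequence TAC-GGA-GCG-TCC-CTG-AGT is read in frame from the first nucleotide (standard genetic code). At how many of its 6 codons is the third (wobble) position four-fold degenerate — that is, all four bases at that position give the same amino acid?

4

Codon 1 TAC (Tyr): third position 2-fold.
Codon 2 GGA (Gly): third position 4-fold.
Codon 3 GCG (Ala): third position 4-fold.
Codon 4 TCC (Ser): third position 4-fold.
Codon 5 CTG (Leu): third position 4-fold.
Codon 6 AGT (Ser): third position 2-fold.
Four-fold degenerate third positions: 4.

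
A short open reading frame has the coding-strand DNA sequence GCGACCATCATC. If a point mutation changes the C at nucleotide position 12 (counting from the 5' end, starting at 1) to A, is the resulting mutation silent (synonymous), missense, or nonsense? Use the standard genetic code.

Position 12 falls in codon 4: ATC → Ile.
After the substitution the codon is ATA → Ile.
Both encode Ile, so the change is synonymous.

silent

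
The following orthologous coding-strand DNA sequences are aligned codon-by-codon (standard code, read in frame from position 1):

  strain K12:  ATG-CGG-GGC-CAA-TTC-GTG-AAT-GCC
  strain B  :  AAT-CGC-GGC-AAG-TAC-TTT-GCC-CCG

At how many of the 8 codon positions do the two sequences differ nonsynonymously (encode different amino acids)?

6

Codon 1: ATG Met / AAT Asn — nonsynonymous.
Codon 2: CGG Arg / CGC Arg — synonymous.
Codon 3: GGC Gly / GGC Gly — identical.
Codon 4: CAA Gln / AAG Lys — nonsynonymous.
Codon 5: TTC Phe / TAC Tyr — nonsynonymous.
Codon 6: GTG Val / TTT Phe — nonsynonymous.
Codon 7: AAT Asn / GCC Ala — nonsynonymous.
Codon 8: GCC Ala / CCG Pro — nonsynonymous.
Nonsynonymous differences: 6.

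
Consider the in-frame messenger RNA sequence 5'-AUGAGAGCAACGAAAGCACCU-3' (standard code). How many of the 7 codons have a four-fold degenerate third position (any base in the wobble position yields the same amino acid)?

Codon 1 AUG (Met): third position 1-fold.
Codon 2 AGA (Arg): third position 2-fold.
Codon 3 GCA (Ala): third position 4-fold.
Codon 4 ACG (Thr): third position 4-fold.
Codon 5 AAA (Lys): third position 2-fold.
Codon 6 GCA (Ala): third position 4-fold.
Codon 7 CCU (Pro): third position 4-fold.
Four-fold degenerate third positions: 4.

4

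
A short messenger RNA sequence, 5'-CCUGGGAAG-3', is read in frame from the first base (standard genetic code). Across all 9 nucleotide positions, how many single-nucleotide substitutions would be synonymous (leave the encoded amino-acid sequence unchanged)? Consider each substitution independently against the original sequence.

Codon 1 (CCU, Pro): 3 synonymous substitutions.
Codon 2 (GGG, Gly): 3 synonymous substitutions.
Codon 3 (AAG, Lys): 1 synonymous substitution.
Total: 3 + 3 + 1 = 7.

7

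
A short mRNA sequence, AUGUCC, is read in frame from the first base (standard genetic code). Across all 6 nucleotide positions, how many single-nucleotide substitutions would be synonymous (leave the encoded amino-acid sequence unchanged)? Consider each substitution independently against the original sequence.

3

Codon 1 (AUG, Met): 0 synonymous substitutions.
Codon 2 (UCC, Ser): 3 synonymous substitutions.
Total: 0 + 3 = 3.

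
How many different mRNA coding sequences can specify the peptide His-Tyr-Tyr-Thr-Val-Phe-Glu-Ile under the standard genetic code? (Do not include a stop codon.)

1536

His: 2 codons.
Tyr: 2 codons.
Tyr: 2 codons.
Thr: 4 codons.
Val: 4 codons.
Phe: 2 codons.
Glu: 2 codons.
Ile: 3 codons.
2 × 2 × 2 × 4 × 4 × 2 × 2 × 3 = 1536.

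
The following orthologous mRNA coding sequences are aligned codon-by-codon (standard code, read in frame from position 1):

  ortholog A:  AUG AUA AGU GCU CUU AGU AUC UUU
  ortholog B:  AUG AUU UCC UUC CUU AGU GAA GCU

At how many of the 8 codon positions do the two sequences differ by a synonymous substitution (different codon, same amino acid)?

Codon 1: AUG Met / AUG Met — identical.
Codon 2: AUA Ile / AUU Ile — synonymous.
Codon 3: AGU Ser / UCC Ser — synonymous.
Codon 4: GCU Ala / UUC Phe — nonsynonymous.
Codon 5: CUU Leu / CUU Leu — identical.
Codon 6: AGU Ser / AGU Ser — identical.
Codon 7: AUC Ile / GAA Glu — nonsynonymous.
Codon 8: UUU Phe / GCU Ala — nonsynonymous.
Synonymous differences: 2.

2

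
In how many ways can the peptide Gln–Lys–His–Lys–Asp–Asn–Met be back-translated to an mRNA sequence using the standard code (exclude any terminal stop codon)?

64

Gln: 2 codons.
Lys: 2 codons.
His: 2 codons.
Lys: 2 codons.
Asp: 2 codons.
Asn: 2 codons.
Met: 1 codon.
2 × 2 × 2 × 2 × 2 × 2 × 1 = 64.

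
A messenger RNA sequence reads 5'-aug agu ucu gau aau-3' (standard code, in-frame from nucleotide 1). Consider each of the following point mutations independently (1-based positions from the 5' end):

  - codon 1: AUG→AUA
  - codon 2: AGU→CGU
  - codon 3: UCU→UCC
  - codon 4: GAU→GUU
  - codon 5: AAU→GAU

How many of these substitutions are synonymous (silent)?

Codon 1: AUG (Met) → AUA (Ile) — missense.
Codon 2: AGU (Ser) → CGU (Arg) — missense.
Codon 3: UCU (Ser) → UCC (Ser) — synonymous.
Codon 4: GAU (Asp) → GUU (Val) — missense.
Codon 5: AAU (Asn) → GAU (Asp) — missense.
Synonymous: 1 of 5.

1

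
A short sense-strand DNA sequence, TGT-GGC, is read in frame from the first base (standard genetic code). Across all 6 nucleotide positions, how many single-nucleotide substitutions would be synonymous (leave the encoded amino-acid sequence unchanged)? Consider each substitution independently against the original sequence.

Codon 1 (TGT, Cys): 1 synonymous substitution.
Codon 2 (GGC, Gly): 3 synonymous substitutions.
Total: 1 + 3 = 4.

4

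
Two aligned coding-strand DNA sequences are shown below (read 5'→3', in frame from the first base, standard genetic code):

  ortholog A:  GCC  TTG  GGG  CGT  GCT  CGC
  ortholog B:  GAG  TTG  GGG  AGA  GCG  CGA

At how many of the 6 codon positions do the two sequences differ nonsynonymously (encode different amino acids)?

Codon 1: GCC Ala / GAG Glu — nonsynonymous.
Codon 2: TTG Leu / TTG Leu — identical.
Codon 3: GGG Gly / GGG Gly — identical.
Codon 4: CGT Arg / AGA Arg — synonymous.
Codon 5: GCT Ala / GCG Ala — synonymous.
Codon 6: CGC Arg / CGA Arg — synonymous.
Nonsynonymous differences: 1.

1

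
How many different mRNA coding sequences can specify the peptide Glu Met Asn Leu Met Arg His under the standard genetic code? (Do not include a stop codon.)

Glu: 2 codons.
Met: 1 codon.
Asn: 2 codons.
Leu: 6 codons.
Met: 1 codon.
Arg: 6 codons.
His: 2 codons.
2 × 1 × 2 × 6 × 1 × 6 × 2 = 288.

288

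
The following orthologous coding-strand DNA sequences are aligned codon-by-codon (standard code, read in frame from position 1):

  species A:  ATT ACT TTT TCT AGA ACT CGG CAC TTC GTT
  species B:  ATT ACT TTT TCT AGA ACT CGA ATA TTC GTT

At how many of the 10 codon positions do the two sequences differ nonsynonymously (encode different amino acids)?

1

Codon 1: ATT Ile / ATT Ile — identical.
Codon 2: ACT Thr / ACT Thr — identical.
Codon 3: TTT Phe / TTT Phe — identical.
Codon 4: TCT Ser / TCT Ser — identical.
Codon 5: AGA Arg / AGA Arg — identical.
Codon 6: ACT Thr / ACT Thr — identical.
Codon 7: CGG Arg / CGA Arg — synonymous.
Codon 8: CAC His / ATA Ile — nonsynonymous.
Codon 9: TTC Phe / TTC Phe — identical.
Codon 10: GTT Val / GTT Val — identical.
Nonsynonymous differences: 1.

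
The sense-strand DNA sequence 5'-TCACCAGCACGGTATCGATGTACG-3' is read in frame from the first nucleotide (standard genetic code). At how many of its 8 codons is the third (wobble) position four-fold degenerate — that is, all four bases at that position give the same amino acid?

Codon 1 TCA (Ser): third position 4-fold.
Codon 2 CCA (Pro): third position 4-fold.
Codon 3 GCA (Ala): third position 4-fold.
Codon 4 CGG (Arg): third position 4-fold.
Codon 5 TAT (Tyr): third position 2-fold.
Codon 6 CGA (Arg): third position 4-fold.
Codon 7 TGT (Cys): third position 2-fold.
Codon 8 ACG (Thr): third position 4-fold.
Four-fold degenerate third positions: 6.

6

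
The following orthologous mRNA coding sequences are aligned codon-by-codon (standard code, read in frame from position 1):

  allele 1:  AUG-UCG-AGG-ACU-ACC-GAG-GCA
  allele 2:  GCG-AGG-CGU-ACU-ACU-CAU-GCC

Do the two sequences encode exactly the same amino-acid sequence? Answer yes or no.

Codon 1: AUG Met / GCG Ala — nonsynonymous.
Codon 2: UCG Ser / AGG Arg — nonsynonymous.
Codon 3: AGG Arg / CGU Arg — synonymous.
Codon 4: ACU Thr / ACU Thr — identical.
Codon 5: ACC Thr / ACU Thr — synonymous.
Codon 6: GAG Glu / CAU His — nonsynonymous.
Codon 7: GCA Ala / GCC Ala — synonymous.
Nonsynonymous differences: 3 → different protein.

no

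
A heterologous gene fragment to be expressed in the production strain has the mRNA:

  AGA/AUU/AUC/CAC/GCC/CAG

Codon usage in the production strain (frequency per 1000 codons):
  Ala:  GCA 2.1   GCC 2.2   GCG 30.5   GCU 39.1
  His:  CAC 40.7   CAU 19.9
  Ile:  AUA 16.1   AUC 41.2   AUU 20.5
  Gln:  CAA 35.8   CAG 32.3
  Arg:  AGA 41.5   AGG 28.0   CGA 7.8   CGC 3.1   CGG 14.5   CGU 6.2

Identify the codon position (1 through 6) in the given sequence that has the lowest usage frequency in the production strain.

5

Codon 1 AGA (Arg): 41.5 per 1000.
Codon 2 AUU (Ile): 20.5 per 1000.
Codon 3 AUC (Ile): 41.2 per 1000.
Codon 4 CAC (His): 40.7 per 1000.
Codon 5 GCC (Ala): 2.2 per 1000.
Codon 6 CAG (Gln): 32.3 per 1000.
Lowest frequency is 2.2 at codon 5.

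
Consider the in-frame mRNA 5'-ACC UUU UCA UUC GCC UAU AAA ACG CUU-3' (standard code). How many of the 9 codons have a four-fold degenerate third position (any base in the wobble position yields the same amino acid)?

5

Codon 1 ACC (Thr): third position 4-fold.
Codon 2 UUU (Phe): third position 2-fold.
Codon 3 UCA (Ser): third position 4-fold.
Codon 4 UUC (Phe): third position 2-fold.
Codon 5 GCC (Ala): third position 4-fold.
Codon 6 UAU (Tyr): third position 2-fold.
Codon 7 AAA (Lys): third position 2-fold.
Codon 8 ACG (Thr): third position 4-fold.
Codon 9 CUU (Leu): third position 4-fold.
Four-fold degenerate third positions: 5.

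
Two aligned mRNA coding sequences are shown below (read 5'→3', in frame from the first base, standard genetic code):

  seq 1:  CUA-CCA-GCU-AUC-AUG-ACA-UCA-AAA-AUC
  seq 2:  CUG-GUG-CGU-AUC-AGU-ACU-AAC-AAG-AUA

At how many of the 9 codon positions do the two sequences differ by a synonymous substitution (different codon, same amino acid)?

4

Codon 1: CUA Leu / CUG Leu — synonymous.
Codon 2: CCA Pro / GUG Val — nonsynonymous.
Codon 3: GCU Ala / CGU Arg — nonsynonymous.
Codon 4: AUC Ile / AUC Ile — identical.
Codon 5: AUG Met / AGU Ser — nonsynonymous.
Codon 6: ACA Thr / ACU Thr — synonymous.
Codon 7: UCA Ser / AAC Asn — nonsynonymous.
Codon 8: AAA Lys / AAG Lys — synonymous.
Codon 9: AUC Ile / AUA Ile — synonymous.
Synonymous differences: 4.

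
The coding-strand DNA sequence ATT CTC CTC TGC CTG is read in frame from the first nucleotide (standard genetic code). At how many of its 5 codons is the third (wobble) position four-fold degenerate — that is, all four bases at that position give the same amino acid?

Codon 1 ATT (Ile): third position 3-fold.
Codon 2 CTC (Leu): third position 4-fold.
Codon 3 CTC (Leu): third position 4-fold.
Codon 4 TGC (Cys): third position 2-fold.
Codon 5 CTG (Leu): third position 4-fold.
Four-fold degenerate third positions: 3.

3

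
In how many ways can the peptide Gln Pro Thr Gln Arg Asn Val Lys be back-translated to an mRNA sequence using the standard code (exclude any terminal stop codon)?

6144

Gln: 2 codons.
Pro: 4 codons.
Thr: 4 codons.
Gln: 2 codons.
Arg: 6 codons.
Asn: 2 codons.
Val: 4 codons.
Lys: 2 codons.
2 × 4 × 4 × 2 × 6 × 2 × 4 × 2 = 6144.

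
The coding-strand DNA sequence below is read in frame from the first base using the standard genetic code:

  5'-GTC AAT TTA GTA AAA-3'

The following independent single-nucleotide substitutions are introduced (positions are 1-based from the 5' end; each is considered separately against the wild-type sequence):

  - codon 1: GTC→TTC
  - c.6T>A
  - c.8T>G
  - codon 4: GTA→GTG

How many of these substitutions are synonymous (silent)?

Codon 1: GTC (Val) → TTC (Phe) — missense.
Codon 2: AAT (Asn) → AAA (Lys) — missense.
Codon 3: TTA (Leu) → TGA (Stop) — nonsense.
Codon 4: GTA (Val) → GTG (Val) — synonymous.
Synonymous: 1 of 4.

1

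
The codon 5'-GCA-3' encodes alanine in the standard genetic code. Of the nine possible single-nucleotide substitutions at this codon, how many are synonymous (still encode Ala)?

Position 1: none → 0 synonymous.
Position 2: none → 0 synonymous.
Position 3: GCU, GCC, GCG → 3 synonymous.
Total: 0 + 0 + 3 = 3.

3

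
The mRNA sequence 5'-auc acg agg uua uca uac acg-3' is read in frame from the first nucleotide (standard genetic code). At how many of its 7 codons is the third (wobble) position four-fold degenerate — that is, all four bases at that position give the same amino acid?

Codon 1 AUC (Ile): third position 3-fold.
Codon 2 ACG (Thr): third position 4-fold.
Codon 3 AGG (Arg): third position 2-fold.
Codon 4 UUA (Leu): third position 2-fold.
Codon 5 UCA (Ser): third position 4-fold.
Codon 6 UAC (Tyr): third position 2-fold.
Codon 7 ACG (Thr): third position 4-fold.
Four-fold degenerate third positions: 3.

3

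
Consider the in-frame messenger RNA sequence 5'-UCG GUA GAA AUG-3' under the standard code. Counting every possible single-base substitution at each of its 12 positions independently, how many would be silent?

7

Codon 1 (UCG, Ser): 3 synonymous substitutions.
Codon 2 (GUA, Val): 3 synonymous substitutions.
Codon 3 (GAA, Glu): 1 synonymous substitution.
Codon 4 (AUG, Met): 0 synonymous substitutions.
Total: 3 + 3 + 1 + 0 = 7.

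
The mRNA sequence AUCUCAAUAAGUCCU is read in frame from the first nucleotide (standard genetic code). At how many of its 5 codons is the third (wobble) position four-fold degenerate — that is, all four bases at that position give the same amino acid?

Codon 1 AUC (Ile): third position 3-fold.
Codon 2 UCA (Ser): third position 4-fold.
Codon 3 AUA (Ile): third position 3-fold.
Codon 4 AGU (Ser): third position 2-fold.
Codon 5 CCU (Pro): third position 4-fold.
Four-fold degenerate third positions: 2.

2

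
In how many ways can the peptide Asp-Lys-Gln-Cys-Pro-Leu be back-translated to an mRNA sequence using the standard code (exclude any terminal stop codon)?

384

Asp: 2 codons.
Lys: 2 codons.
Gln: 2 codons.
Cys: 2 codons.
Pro: 4 codons.
Leu: 6 codons.
2 × 2 × 2 × 2 × 4 × 6 = 384.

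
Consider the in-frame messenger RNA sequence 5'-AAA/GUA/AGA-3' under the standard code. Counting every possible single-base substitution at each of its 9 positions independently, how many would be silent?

Codon 1 (AAA, Lys): 1 synonymous substitution.
Codon 2 (GUA, Val): 3 synonymous substitutions.
Codon 3 (AGA, Arg): 2 synonymous substitutions.
Total: 1 + 3 + 2 = 6.

6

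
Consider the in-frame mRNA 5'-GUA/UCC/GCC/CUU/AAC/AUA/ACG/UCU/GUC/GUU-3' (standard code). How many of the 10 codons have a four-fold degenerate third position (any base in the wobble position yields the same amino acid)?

8

Codon 1 GUA (Val): third position 4-fold.
Codon 2 UCC (Ser): third position 4-fold.
Codon 3 GCC (Ala): third position 4-fold.
Codon 4 CUU (Leu): third position 4-fold.
Codon 5 AAC (Asn): third position 2-fold.
Codon 6 AUA (Ile): third position 3-fold.
Codon 7 ACG (Thr): third position 4-fold.
Codon 8 UCU (Ser): third position 4-fold.
Codon 9 GUC (Val): third position 4-fold.
Codon 10 GUU (Val): third position 4-fold.
Four-fold degenerate third positions: 8.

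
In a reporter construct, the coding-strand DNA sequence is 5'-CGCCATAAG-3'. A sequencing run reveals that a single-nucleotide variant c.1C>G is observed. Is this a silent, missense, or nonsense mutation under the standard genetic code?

missense

Position 1 falls in codon 1: CGC → Arg.
After the substitution the codon is GGC → Gly.
Arg ≠ Gly, so this is a missense mutation.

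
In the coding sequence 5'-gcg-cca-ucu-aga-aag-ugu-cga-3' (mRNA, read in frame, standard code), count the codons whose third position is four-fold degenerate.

Codon 1 GCG (Ala): third position 4-fold.
Codon 2 CCA (Pro): third position 4-fold.
Codon 3 UCU (Ser): third position 4-fold.
Codon 4 AGA (Arg): third position 2-fold.
Codon 5 AAG (Lys): third position 2-fold.
Codon 6 UGU (Cys): third position 2-fold.
Codon 7 CGA (Arg): third position 4-fold.
Four-fold degenerate third positions: 4.

4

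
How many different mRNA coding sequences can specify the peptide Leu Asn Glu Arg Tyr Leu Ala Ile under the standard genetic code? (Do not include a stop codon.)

Leu: 6 codons.
Asn: 2 codons.
Glu: 2 codons.
Arg: 6 codons.
Tyr: 2 codons.
Leu: 6 codons.
Ala: 4 codons.
Ile: 3 codons.
6 × 2 × 2 × 6 × 2 × 6 × 4 × 3 = 20736.

20736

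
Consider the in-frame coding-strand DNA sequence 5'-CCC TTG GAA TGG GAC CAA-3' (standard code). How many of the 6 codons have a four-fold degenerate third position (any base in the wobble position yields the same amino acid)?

Codon 1 CCC (Pro): third position 4-fold.
Codon 2 TTG (Leu): third position 2-fold.
Codon 3 GAA (Glu): third position 2-fold.
Codon 4 TGG (Trp): third position 1-fold.
Codon 5 GAC (Asp): third position 2-fold.
Codon 6 CAA (Gln): third position 2-fold.
Four-fold degenerate third positions: 1.

1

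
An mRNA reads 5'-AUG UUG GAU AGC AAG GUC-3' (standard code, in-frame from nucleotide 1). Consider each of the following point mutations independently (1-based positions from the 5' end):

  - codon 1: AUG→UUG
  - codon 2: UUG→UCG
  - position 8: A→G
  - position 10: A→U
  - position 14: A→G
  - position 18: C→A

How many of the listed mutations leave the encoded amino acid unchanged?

1

Codon 1: AUG (Met) → UUG (Leu) — missense.
Codon 2: UUG (Leu) → UCG (Ser) — missense.
Codon 3: GAU (Asp) → GGU (Gly) — missense.
Codon 4: AGC (Ser) → UGC (Cys) — missense.
Codon 5: AAG (Lys) → AGG (Arg) — missense.
Codon 6: GUC (Val) → GUA (Val) — synonymous.
Synonymous: 1 of 6.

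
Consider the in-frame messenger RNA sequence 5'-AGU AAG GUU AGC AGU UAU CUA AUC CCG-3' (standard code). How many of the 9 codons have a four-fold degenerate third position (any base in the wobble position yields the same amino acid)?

3

Codon 1 AGU (Ser): third position 2-fold.
Codon 2 AAG (Lys): third position 2-fold.
Codon 3 GUU (Val): third position 4-fold.
Codon 4 AGC (Ser): third position 2-fold.
Codon 5 AGU (Ser): third position 2-fold.
Codon 6 UAU (Tyr): third position 2-fold.
Codon 7 CUA (Leu): third position 4-fold.
Codon 8 AUC (Ile): third position 3-fold.
Codon 9 CCG (Pro): third position 4-fold.
Four-fold degenerate third positions: 3.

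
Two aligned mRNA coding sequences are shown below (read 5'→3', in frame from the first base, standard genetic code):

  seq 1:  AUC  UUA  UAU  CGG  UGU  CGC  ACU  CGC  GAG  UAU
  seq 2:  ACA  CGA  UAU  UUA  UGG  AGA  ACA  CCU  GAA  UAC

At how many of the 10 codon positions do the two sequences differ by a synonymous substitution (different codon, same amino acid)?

4

Codon 1: AUC Ile / ACA Thr — nonsynonymous.
Codon 2: UUA Leu / CGA Arg — nonsynonymous.
Codon 3: UAU Tyr / UAU Tyr — identical.
Codon 4: CGG Arg / UUA Leu — nonsynonymous.
Codon 5: UGU Cys / UGG Trp — nonsynonymous.
Codon 6: CGC Arg / AGA Arg — synonymous.
Codon 7: ACU Thr / ACA Thr — synonymous.
Codon 8: CGC Arg / CCU Pro — nonsynonymous.
Codon 9: GAG Glu / GAA Glu — synonymous.
Codon 10: UAU Tyr / UAC Tyr — synonymous.
Synonymous differences: 4.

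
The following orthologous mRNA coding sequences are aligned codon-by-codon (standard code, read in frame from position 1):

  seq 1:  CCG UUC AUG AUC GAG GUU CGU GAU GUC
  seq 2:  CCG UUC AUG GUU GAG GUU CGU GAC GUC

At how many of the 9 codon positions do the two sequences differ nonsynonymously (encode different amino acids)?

1

Codon 1: CCG Pro / CCG Pro — identical.
Codon 2: UUC Phe / UUC Phe — identical.
Codon 3: AUG Met / AUG Met — identical.
Codon 4: AUC Ile / GUU Val — nonsynonymous.
Codon 5: GAG Glu / GAG Glu — identical.
Codon 6: GUU Val / GUU Val — identical.
Codon 7: CGU Arg / CGU Arg — identical.
Codon 8: GAU Asp / GAC Asp — synonymous.
Codon 9: GUC Val / GUC Val — identical.
Nonsynonymous differences: 1.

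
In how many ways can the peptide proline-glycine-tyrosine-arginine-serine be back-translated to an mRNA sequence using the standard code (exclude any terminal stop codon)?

1152

Pro: 4 codons.
Gly: 4 codons.
Tyr: 2 codons.
Arg: 6 codons.
Ser: 6 codons.
4 × 4 × 2 × 6 × 6 = 1152.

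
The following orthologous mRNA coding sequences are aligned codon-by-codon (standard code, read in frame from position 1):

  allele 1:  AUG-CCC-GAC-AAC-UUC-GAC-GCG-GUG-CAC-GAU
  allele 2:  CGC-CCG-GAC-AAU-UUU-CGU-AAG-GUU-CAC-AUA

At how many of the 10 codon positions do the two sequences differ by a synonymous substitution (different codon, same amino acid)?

4

Codon 1: AUG Met / CGC Arg — nonsynonymous.
Codon 2: CCC Pro / CCG Pro — synonymous.
Codon 3: GAC Asp / GAC Asp — identical.
Codon 4: AAC Asn / AAU Asn — synonymous.
Codon 5: UUC Phe / UUU Phe — synonymous.
Codon 6: GAC Asp / CGU Arg — nonsynonymous.
Codon 7: GCG Ala / AAG Lys — nonsynonymous.
Codon 8: GUG Val / GUU Val — synonymous.
Codon 9: CAC His / CAC His — identical.
Codon 10: GAU Asp / AUA Ile — nonsynonymous.
Synonymous differences: 4.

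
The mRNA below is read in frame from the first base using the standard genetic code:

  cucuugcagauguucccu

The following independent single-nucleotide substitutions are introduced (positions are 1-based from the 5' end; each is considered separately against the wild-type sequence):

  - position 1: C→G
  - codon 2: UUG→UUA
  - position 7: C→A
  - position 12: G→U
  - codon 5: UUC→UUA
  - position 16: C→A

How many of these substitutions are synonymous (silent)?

Codon 1: CUC (Leu) → GUC (Val) — missense.
Codon 2: UUG (Leu) → UUA (Leu) — synonymous.
Codon 3: CAG (Gln) → AAG (Lys) — missense.
Codon 4: AUG (Met) → AUU (Ile) — missense.
Codon 5: UUC (Phe) → UUA (Leu) — missense.
Codon 6: CCU (Pro) → ACU (Thr) — missense.
Synonymous: 1 of 6.

1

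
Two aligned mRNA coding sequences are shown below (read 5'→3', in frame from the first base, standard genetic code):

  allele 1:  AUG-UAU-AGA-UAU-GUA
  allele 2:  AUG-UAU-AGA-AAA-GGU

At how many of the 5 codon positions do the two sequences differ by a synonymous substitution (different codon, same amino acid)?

Codon 1: AUG Met / AUG Met — identical.
Codon 2: UAU Tyr / UAU Tyr — identical.
Codon 3: AGA Arg / AGA Arg — identical.
Codon 4: UAU Tyr / AAA Lys — nonsynonymous.
Codon 5: GUA Val / GGU Gly — nonsynonymous.
Synonymous differences: 0.

0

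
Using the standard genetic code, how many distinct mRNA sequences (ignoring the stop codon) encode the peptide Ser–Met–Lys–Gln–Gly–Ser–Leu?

3456

Ser: 6 codons.
Met: 1 codon.
Lys: 2 codons.
Gln: 2 codons.
Gly: 4 codons.
Ser: 6 codons.
Leu: 6 codons.
6 × 1 × 2 × 2 × 4 × 6 × 6 = 3456.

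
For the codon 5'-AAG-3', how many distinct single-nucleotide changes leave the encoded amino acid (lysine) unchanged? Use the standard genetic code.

1

Position 1: none → 0 synonymous.
Position 2: none → 0 synonymous.
Position 3: AAA → 1 synonymous.
Total: 0 + 0 + 1 = 1.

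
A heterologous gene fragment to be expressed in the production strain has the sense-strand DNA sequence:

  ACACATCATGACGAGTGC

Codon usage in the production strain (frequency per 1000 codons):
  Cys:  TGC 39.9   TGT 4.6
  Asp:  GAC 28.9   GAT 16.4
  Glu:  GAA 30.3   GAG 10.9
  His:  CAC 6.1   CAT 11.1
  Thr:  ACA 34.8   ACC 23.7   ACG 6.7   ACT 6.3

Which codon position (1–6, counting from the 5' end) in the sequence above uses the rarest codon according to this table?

5

Codon 1 ACA (Thr): 34.8 per 1000.
Codon 2 CAT (His): 11.1 per 1000.
Codon 3 CAT (His): 11.1 per 1000.
Codon 4 GAC (Asp): 28.9 per 1000.
Codon 5 GAG (Glu): 10.9 per 1000.
Codon 6 TGC (Cys): 39.9 per 1000.
Lowest frequency is 10.9 at codon 5.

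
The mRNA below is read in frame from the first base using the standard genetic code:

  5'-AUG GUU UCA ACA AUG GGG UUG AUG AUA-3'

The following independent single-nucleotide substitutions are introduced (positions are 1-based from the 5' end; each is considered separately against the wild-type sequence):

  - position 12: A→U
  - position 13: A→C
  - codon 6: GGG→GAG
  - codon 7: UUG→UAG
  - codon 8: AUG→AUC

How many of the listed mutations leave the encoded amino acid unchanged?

Codon 4: ACA (Thr) → ACU (Thr) — synonymous.
Codon 5: AUG (Met) → CUG (Leu) — missense.
Codon 6: GGG (Gly) → GAG (Glu) — missense.
Codon 7: UUG (Leu) → UAG (Stop) — nonsense.
Codon 8: AUG (Met) → AUC (Ile) — missense.
Synonymous: 1 of 5.

1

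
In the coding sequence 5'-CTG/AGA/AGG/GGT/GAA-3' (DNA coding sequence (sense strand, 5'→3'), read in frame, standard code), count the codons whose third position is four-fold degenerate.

2

Codon 1 CTG (Leu): third position 4-fold.
Codon 2 AGA (Arg): third position 2-fold.
Codon 3 AGG (Arg): third position 2-fold.
Codon 4 GGT (Gly): third position 4-fold.
Codon 5 GAA (Glu): third position 2-fold.
Four-fold degenerate third positions: 2.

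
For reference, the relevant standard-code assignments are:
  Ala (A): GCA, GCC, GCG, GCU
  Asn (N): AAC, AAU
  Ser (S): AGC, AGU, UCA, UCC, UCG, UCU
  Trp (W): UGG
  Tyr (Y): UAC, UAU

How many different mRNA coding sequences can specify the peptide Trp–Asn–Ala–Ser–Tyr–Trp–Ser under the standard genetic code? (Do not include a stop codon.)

576

Trp: 1 codon.
Asn: 2 codons.
Ala: 4 codons.
Ser: 6 codons.
Tyr: 2 codons.
Trp: 1 codon.
Ser: 6 codons.
1 × 2 × 4 × 6 × 2 × 1 × 6 = 576.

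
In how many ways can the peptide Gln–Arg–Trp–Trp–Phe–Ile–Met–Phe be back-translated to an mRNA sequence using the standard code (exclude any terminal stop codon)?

Gln: 2 codons.
Arg: 6 codons.
Trp: 1 codon.
Trp: 1 codon.
Phe: 2 codons.
Ile: 3 codons.
Met: 1 codon.
Phe: 2 codons.
2 × 6 × 1 × 1 × 2 × 3 × 1 × 2 = 144.

144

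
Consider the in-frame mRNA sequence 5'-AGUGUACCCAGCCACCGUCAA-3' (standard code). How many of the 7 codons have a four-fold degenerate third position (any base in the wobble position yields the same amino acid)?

3

Codon 1 AGU (Ser): third position 2-fold.
Codon 2 GUA (Val): third position 4-fold.
Codon 3 CCC (Pro): third position 4-fold.
Codon 4 AGC (Ser): third position 2-fold.
Codon 5 CAC (His): third position 2-fold.
Codon 6 CGU (Arg): third position 4-fold.
Codon 7 CAA (Gln): third position 2-fold.
Four-fold degenerate third positions: 3.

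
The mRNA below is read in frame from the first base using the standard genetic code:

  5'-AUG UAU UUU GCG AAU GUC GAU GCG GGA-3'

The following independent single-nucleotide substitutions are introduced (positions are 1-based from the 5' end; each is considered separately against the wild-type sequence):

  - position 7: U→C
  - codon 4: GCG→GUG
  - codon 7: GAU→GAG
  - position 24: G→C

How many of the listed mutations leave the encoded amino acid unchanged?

1

Codon 3: UUU (Phe) → CUU (Leu) — missense.
Codon 4: GCG (Ala) → GUG (Val) — missense.
Codon 7: GAU (Asp) → GAG (Glu) — missense.
Codon 8: GCG (Ala) → GCC (Ala) — synonymous.
Synonymous: 1 of 4.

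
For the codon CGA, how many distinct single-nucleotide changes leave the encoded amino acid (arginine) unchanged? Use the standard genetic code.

Position 1: AGA → 1 synonymous.
Position 2: none → 0 synonymous.
Position 3: CGU, CGC, CGG → 3 synonymous.
Total: 1 + 0 + 3 = 4.

4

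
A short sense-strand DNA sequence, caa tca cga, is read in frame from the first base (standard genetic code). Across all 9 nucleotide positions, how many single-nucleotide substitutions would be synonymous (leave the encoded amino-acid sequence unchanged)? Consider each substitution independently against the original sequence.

8

Codon 1 (CAA, Gln): 1 synonymous substitution.
Codon 2 (TCA, Ser): 3 synonymous substitutions.
Codon 3 (CGA, Arg): 4 synonymous substitutions.
Total: 1 + 3 + 4 = 8.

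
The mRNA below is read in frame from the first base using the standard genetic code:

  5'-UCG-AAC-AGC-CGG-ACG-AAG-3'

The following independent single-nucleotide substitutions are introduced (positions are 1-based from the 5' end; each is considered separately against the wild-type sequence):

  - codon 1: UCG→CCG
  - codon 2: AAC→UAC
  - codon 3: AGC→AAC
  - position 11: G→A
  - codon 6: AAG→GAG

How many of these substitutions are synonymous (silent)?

0

Codon 1: UCG (Ser) → CCG (Pro) — missense.
Codon 2: AAC (Asn) → UAC (Tyr) — missense.
Codon 3: AGC (Ser) → AAC (Asn) — missense.
Codon 4: CGG (Arg) → CAG (Gln) — missense.
Codon 6: AAG (Lys) → GAG (Glu) — missense.
Synonymous: 0 of 5.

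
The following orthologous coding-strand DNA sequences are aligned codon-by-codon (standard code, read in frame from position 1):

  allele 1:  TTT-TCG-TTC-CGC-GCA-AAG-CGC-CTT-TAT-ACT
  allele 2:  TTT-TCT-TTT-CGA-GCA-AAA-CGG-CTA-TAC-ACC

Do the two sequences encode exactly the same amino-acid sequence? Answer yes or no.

yes

Codon 1: TTT Phe / TTT Phe — identical.
Codon 2: TCG Ser / TCT Ser — synonymous.
Codon 3: TTC Phe / TTT Phe — synonymous.
Codon 4: CGC Arg / CGA Arg — synonymous.
Codon 5: GCA Ala / GCA Ala — identical.
Codon 6: AAG Lys / AAA Lys — synonymous.
Codon 7: CGC Arg / CGG Arg — synonymous.
Codon 8: CTT Leu / CTA Leu — synonymous.
Codon 9: TAT Tyr / TAC Tyr — synonymous.
Codon 10: ACT Thr / ACC Thr — synonymous.
Nonsynonymous differences: 0 → same protein.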